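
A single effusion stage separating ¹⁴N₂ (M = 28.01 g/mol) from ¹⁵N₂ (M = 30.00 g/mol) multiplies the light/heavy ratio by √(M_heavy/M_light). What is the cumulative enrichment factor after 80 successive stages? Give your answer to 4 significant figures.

The single-stage factor is √(M_heavy/M_light), so 80 stages give [√(30.00/28.01)]^80 = (30.00/28.01)^(80/2).
= 1.07105^40 = 15.57.

15.57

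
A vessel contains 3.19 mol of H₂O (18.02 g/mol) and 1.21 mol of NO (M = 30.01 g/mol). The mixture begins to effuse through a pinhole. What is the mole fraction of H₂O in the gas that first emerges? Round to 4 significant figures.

Effusion rate of each component ∝ n_i/√M_i (partial pressure × 1/√M).
So x_H₂O in the escaping gas = (n_H₂O/√M_H₂O) / Σ(n_i/√M_i)
= (3.19/√18.02) / (3.19/√18.02 + 1.21/√30.01) = 0.7515/(0.7515 + 0.2209) = 0.7728.

0.7728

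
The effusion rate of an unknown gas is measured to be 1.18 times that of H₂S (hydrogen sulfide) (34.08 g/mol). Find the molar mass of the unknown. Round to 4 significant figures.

24.48 g/mol

From Graham's law, rate_X/rate_H₂S = √(M_H₂S/M_X).
1.18 = √(34.08/M_X)
M_X = 34.08 / 1.18² = 34.08 / 1.392 = 24.48 g/mol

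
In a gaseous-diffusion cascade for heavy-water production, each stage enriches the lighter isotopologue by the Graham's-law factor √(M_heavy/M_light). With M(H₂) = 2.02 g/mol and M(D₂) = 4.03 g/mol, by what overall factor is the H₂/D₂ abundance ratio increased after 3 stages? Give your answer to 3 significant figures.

Each stage multiplies the ratio by α = √(4.03/2.02), so after 3 stages the overall factor is α^3 = (4.03/2.02)^(3/2).
= 1.99505^(3/2) = 2.82.

2.82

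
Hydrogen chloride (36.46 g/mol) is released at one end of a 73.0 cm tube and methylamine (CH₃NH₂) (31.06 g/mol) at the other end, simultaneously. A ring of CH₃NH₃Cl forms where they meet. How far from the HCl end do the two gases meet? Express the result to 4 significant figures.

35.04 cm

Graham's law gives d_HCl/d_CH₃NH₂ = rate_HCl/rate_CH₃NH₂ = √(M_CH₃NH₂/M_HCl) = √(31.06/36.46) = 0.9230.
With d_HCl + d_CH₃NH₂ = 73.0 cm, d_CH₃NH₂ = 73.0/(1 + 0.9230) = 37.96 cm.
d_HCl = 73.0 − 37.96 = 35.04 cm.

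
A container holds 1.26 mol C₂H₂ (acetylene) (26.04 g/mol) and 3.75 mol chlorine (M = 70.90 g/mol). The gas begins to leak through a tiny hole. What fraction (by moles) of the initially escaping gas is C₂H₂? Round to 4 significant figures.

Each component's effusion rate ∝ (its partial pressure)·(1/√M) ∝ n_i/√M_i.
x_C₂H₂(eff) = (n_C₂H₂/√M_C₂H₂) / (n_C₂H₂/√M_C₂H₂ + n_Cl₂/√M_Cl₂)
= (1.26/√26.04) / (1.26/√26.04 + 3.75/√70.90) = 0.2469/(0.2469 + 0.4454) = 0.3567.

0.3567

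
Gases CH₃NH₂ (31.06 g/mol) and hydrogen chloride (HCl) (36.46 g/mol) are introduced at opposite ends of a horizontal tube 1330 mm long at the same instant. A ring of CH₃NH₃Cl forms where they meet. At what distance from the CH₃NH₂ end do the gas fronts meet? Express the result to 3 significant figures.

692 mm

In equal time, each gas travels a distance ∝ its rate ∝ 1/√M, so d_CH₃NH₂/d_HCl = √(M_HCl/M_CH₃NH₂) = √(36.46/31.06) = 1.083.
With d_CH₃NH₂ + d_HCl = 1330 mm, d_HCl = 1330/(1 + 1.083) = 638.4 mm.
d_CH₃NH₂ = 1330 − 638.4 = 692 mm.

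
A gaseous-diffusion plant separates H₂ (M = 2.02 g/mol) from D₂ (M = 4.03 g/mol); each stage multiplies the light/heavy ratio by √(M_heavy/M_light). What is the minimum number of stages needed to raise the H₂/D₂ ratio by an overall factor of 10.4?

7

Per stage α = (4.03/2.02)^(1/2) = 1.99505^0.5, giving ln α = 0.3453.
Need α^N ≥ 10.4 ⇒ N ≥ ln(10.4) / ln α = 2.342 / 0.3453 = 6.78.
Minimum whole number of stages: N = 7.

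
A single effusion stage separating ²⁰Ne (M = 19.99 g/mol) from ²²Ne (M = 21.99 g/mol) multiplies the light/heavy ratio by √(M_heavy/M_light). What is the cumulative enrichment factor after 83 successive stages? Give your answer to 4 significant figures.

The single-stage factor is √(M_heavy/M_light), so 83 stages give [√(21.99/19.99)]^83 = (21.99/19.99)^(83/2).
= 1.10005^(83/2) = 52.31.

52.31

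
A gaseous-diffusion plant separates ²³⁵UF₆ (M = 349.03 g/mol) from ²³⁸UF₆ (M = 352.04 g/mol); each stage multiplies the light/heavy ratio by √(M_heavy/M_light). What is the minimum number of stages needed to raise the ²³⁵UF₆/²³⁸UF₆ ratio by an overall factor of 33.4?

818

With α = √(352.04/349.03) per stage, ln α = ½ ln(1.00862) = 0.004293.
Need α^N ≥ 33.4 ⇒ N ≥ ln(33.4) / ln α = 3.509 / 0.004293 = 817.19.
So at least 818 stages are needed.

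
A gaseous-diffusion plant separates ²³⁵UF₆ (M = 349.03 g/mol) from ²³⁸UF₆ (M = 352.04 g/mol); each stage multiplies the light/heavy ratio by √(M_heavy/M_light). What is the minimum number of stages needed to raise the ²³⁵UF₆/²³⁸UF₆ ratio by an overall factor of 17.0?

660

With α = √(352.04/349.03) per stage, ln α = ½ ln(1.00862) = 0.004293.
Need α^N ≥ 17.0 ⇒ N ≥ ln(17.0) / ln α = 2.833 / 0.004293 = 659.89.
Rounding up, N = 660 stages.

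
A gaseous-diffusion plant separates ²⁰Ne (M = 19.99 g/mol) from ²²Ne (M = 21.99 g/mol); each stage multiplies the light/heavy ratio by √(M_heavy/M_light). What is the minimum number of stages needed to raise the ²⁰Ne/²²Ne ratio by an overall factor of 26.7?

Single-stage factor α = √(21.99/19.99), so ln α = ½ ln(1.10005) = 0.04768.
Need α^N ≥ 26.7 ⇒ N ≥ ln(26.7) / ln α = 3.285 / 0.04768 = 68.89.
Rounding up, N = 69 stages.

69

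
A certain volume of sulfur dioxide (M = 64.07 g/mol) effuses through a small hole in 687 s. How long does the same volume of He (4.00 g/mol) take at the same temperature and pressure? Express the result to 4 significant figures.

171.7 s

Using Graham's law: t_He/t_SO₂ = √(M_He/M_SO₂) = √(4.00/64.07) = √0.06243 = 0.2499.
So the time for He is 687 × 0.2499 = 171.7 s.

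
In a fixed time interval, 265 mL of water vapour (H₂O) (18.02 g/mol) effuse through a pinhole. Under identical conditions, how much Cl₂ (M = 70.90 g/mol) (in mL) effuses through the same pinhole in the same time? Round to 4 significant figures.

133.6 mL

By Graham's law, rate_Cl₂/rate_H₂O = √(M_H₂O/M_Cl₂) = √(18.02/70.90) = √0.2542 = 0.5041.
So the volume for Cl₂ is 265 × 0.5041 = 133.6 mL.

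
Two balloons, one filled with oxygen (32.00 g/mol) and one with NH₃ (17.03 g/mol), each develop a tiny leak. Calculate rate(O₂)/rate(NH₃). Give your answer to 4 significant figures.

0.7295

From Graham's law, rate_O₂/rate_NH₃ = √(M_NH₃/M_O₂) = √(17.03/32.00) = √0.5322 = 0.7295.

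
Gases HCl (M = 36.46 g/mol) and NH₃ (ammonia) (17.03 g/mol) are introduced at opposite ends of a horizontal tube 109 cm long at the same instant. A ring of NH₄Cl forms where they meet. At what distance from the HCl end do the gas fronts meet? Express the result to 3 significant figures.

The fronts meet when d_HCl + d_NH₃ = L with d_HCl/d_NH₃ = √(M_NH₃/M_HCl) (Graham's law). Here √(M_NH₃/M_HCl) = √(17.03/36.46) = 0.6834.
With d_HCl + d_NH₃ = 109 cm, d_NH₃ = 109/(1 + 0.6834) = 64.75 cm.
d_HCl = 109 − 64.75 = 44.3 cm.

44.3 cm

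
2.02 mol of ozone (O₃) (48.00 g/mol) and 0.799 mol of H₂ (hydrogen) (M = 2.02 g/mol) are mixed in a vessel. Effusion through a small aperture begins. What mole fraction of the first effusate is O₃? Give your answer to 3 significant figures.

0.342

The effusion rate of species i is ∝ p_i/√M_i ∝ n_i/√M_i.
Mole fraction of O₃ in the effusate = (n_O₃/√M_O₃) / (n_O₃/√M_O₃ + n_H₂/√M_H₂)
= (2.02/√48.00) / (2.02/√48.00 + 0.799/√2.02) = 0.2916/(0.2916 + 0.5622) = 0.342.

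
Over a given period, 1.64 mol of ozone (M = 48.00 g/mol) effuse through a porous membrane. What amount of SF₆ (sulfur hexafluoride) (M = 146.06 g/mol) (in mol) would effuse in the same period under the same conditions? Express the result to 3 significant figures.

0.940 mol

By Graham's law, rate_SF₆/rate_O₃ = √(M_O₃/M_SF₆) = √(48.00/146.06) = √0.3286 = 0.5733.
So the amount for SF₆ is 1.64 × 0.5733 = 0.940 mol.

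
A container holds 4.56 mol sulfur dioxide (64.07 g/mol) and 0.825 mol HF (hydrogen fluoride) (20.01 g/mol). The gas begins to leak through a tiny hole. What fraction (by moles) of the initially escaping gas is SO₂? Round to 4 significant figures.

Effusion rate of each component ∝ n_i/√M_i (partial pressure × 1/√M).
x_SO₂(eff) = (n_SO₂/√M_SO₂) / (n_SO₂/√M_SO₂ + n_HF/√M_HF)
= (4.56/√64.07) / (4.56/√64.07 + 0.825/√20.01) = 0.5697/(0.5697 + 0.1844) = 0.7554.

0.7554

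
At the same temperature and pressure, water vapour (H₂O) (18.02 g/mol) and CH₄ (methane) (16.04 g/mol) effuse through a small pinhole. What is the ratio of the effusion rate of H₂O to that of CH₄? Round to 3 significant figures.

From Graham's law, rate_H₂O/rate_CH₄ = √(M_CH₄/M_H₂O) = √(16.04/18.02) = √0.8901 = 0.943.

0.943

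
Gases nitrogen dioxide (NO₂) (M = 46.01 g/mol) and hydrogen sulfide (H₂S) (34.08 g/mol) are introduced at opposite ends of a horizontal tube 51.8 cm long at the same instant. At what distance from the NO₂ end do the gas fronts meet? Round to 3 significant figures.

24.0 cm

Distances travelled in equal time are proportional to diffusion rates, so d_NO₂/d_H₂S = √(M_H₂S/M_NO₂) = √(34.08/46.01) = 0.8606.
With d_NO₂ + d_H₂S = 51.8 cm, d_H₂S = 51.8/(1 + 0.8606) = 27.84 cm.
d_NO₂ = 51.8 − 27.84 = 24.0 cm.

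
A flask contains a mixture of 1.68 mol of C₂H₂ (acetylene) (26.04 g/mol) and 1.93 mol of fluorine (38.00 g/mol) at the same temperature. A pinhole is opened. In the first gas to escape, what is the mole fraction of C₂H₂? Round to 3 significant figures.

Effusion rate of each component ∝ n_i/√M_i (partial pressure × 1/√M).
So x_C₂H₂ in the escaping gas = (n_C₂H₂/√M_C₂H₂) / Σ(n_i/√M_i)
= (1.68/√26.04) / (1.68/√26.04 + 1.93/√38.00) = 0.3292/(0.3292 + 0.3131) = 0.513.

0.513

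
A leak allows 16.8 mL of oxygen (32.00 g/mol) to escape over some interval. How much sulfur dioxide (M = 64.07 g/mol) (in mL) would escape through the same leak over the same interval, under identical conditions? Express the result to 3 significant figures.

11.9 mL

Since effusion rate ∝ 1/√M, rate_SO₂/rate_O₂ = √(M_O₂/M_SO₂) = √(32.00/64.07) = √0.4995 = 0.7067.
So the volume for SO₂ is 16.8 × 0.7067 = 11.9 mL.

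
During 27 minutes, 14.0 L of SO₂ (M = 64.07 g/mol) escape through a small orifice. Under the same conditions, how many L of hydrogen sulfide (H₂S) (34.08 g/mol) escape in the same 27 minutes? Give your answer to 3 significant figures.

19.2 L

Using Graham's law: rate_H₂S/rate_SO₂ = √(M_SO₂/M_H₂S) = √(64.07/34.08) = √1.880 = 1.371.
So the volume for H₂S is 14.0 × 1.371 = 19.2 L.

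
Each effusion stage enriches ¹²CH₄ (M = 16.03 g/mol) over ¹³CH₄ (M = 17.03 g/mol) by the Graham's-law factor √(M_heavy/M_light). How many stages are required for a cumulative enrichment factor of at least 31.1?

114

Single-stage factor α = √(17.03/16.03), so ln α = ½ ln(1.06238) = 0.03026.
Need α^N ≥ 31.1 ⇒ N ≥ ln(31.1) / ln α = 3.437 / 0.03026 = 113.60.
Rounding up, N = 114 stages.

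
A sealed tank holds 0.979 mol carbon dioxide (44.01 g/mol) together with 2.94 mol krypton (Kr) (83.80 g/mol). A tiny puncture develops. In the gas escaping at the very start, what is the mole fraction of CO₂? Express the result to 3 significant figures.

Rate_i ∝ x_i/√M_i (Graham's law weighted by mole fraction), so the effusate composition follows n_i/√M_i.
Mole fraction of CO₂ in the effusate = (n_CO₂/√M_CO₂) / (n_CO₂/√M_CO₂ + n_Kr/√M_Kr)
= (0.979/√44.01) / (0.979/√44.01 + 2.94/√83.80) = 0.1476/(0.1476 + 0.3212) = 0.315.

0.315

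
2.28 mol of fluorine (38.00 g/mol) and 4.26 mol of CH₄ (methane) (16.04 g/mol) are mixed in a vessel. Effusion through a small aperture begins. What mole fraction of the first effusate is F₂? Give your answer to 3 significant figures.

Effusion rate of each component ∝ n_i/√M_i (partial pressure × 1/√M).
So x_F₂ in the escaping gas = (n_F₂/√M_F₂) / Σ(n_i/√M_i)
= (2.28/√38.00) / (2.28/√38.00 + 4.26/√16.04) = 0.3699/(0.3699 + 1.064) = 0.258.

0.258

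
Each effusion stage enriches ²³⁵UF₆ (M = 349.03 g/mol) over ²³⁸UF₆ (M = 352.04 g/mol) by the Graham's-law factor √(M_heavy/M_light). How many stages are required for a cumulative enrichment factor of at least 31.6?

Per stage α = (352.04/349.03)^(1/2) = 1.00862^0.5, giving ln α = 0.004293.
Need α^N ≥ 31.6 ⇒ N ≥ ln(31.6) / ln α = 3.453 / 0.004293 = 804.28.
Minimum whole number of stages: N = 805.

805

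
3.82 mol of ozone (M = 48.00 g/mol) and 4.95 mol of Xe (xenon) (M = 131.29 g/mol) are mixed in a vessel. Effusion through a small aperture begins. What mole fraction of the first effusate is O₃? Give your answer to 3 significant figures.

Rate_i ∝ x_i/√M_i (Graham's law weighted by mole fraction), so the effusate composition follows n_i/√M_i.
x_O₃(eff) = (n_O₃/√M_O₃) / (n_O₃/√M_O₃ + n_Xe/√M_Xe)
= (3.82/√48.00) / (3.82/√48.00 + 4.95/√131.29) = 0.5514/(0.5514 + 0.4320) = 0.561.

0.561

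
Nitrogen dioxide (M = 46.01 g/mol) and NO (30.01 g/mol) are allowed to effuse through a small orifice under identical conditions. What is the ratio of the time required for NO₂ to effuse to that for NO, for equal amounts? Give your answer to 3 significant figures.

Graham's law gives t_NO₂/t_NO = √(M_NO₂/M_NO) = √(46.01/30.01) = √1.533 = 1.24.

1.24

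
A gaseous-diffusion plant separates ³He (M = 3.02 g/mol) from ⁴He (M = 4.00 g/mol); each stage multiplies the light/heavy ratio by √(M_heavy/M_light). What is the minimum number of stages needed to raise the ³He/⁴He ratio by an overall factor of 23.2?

Single-stage factor α = √(4.00/3.02), so ln α = ½ ln(1.32450) = 0.1405.
Need α^N ≥ 23.2 ⇒ N ≥ ln(23.2) / ln α = 3.144 / 0.1405 = 22.38.
Minimum whole number of stages: N = 23.

23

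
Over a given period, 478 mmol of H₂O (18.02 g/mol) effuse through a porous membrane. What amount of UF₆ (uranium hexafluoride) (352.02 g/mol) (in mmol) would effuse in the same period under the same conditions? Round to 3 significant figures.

108 mmol

By Graham's law, rate_UF₆/rate_H₂O = √(M_H₂O/M_UF₆) = √(18.02/352.02) = √0.05119 = 0.2263.
So the amount for UF₆ is 478 × 0.2263 = 108 mmol.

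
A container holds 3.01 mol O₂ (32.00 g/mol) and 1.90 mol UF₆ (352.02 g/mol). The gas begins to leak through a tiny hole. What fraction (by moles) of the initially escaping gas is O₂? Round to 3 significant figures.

0.840

Rate_i ∝ x_i/√M_i (Graham's law weighted by mole fraction), so the effusate composition follows n_i/√M_i.
x_O₂(eff) = (n_O₂/√M_O₂) / (n_O₂/√M_O₂ + n_UF₆/√M_UF₆)
= (3.01/√32.00) / (3.01/√32.00 + 1.90/√352.02) = 0.5321/(0.5321 + 0.1013) = 0.840.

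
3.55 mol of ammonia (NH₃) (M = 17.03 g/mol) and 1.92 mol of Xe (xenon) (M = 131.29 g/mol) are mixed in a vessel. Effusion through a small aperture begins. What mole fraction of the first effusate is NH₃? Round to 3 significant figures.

Rate_i ∝ x_i/√M_i (Graham's law weighted by mole fraction), so the effusate composition follows n_i/√M_i.
Mole fraction of NH₃ in the effusate = (n_NH₃/√M_NH₃) / (n_NH₃/√M_NH₃ + n_Xe/√M_Xe)
= (3.55/√17.03) / (3.55/√17.03 + 1.92/√131.29) = 0.8602/(0.8602 + 0.1676) = 0.837.

0.837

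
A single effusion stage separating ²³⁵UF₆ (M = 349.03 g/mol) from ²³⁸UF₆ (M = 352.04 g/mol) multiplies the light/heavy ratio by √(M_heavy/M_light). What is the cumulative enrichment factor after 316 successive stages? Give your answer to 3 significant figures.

Each stage multiplies the ratio by α = √(352.04/349.03), so after 316 stages the overall factor is α^316 = (352.04/349.03)^(316/2).
= 1.00862^158 = 3.88.

3.88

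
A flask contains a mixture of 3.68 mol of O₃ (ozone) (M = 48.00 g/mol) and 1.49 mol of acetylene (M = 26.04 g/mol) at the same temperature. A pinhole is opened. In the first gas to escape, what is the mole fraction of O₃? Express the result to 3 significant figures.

0.645

Each component's effusion rate ∝ (its partial pressure)·(1/√M) ∝ n_i/√M_i.
So x_O₃ in the escaping gas = (n_O₃/√M_O₃) / Σ(n_i/√M_i)
= (3.68/√48.00) / (3.68/√48.00 + 1.49/√26.04) = 0.5312/(0.5312 + 0.2920) = 0.645.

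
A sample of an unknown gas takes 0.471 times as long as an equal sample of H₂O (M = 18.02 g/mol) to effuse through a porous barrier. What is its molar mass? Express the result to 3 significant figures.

Since effusion rate ∝ 1/√M, t_X/t_H₂O = √(M_X/M_H₂O).
0.471 = √(M_X/18.02)
M_X = 18.02 × 0.471² = 18.02 × 0.2218 = 4.00 g/mol

4.00 g/mol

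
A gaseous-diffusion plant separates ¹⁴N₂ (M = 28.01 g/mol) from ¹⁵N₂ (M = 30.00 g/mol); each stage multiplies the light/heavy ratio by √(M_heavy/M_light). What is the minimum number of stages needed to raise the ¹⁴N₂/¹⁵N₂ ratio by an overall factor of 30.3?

100

With α = √(30.00/28.01) per stage, ln α = ½ ln(1.07105) = 0.03432.
Need α^N ≥ 30.3 ⇒ N ≥ ln(30.3) / ln α = 3.411 / 0.03432 = 99.40.
Minimum whole number of stages: N = 100.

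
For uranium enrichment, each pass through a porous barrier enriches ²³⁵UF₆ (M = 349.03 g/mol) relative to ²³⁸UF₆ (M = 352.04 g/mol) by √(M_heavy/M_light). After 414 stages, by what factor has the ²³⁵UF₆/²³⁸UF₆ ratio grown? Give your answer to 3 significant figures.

The single-stage factor is √(M_heavy/M_light), so 414 stages give [√(352.04/349.03)]^414 = (352.04/349.03)^(414/2).
= 1.00862^207 = 5.92.

5.92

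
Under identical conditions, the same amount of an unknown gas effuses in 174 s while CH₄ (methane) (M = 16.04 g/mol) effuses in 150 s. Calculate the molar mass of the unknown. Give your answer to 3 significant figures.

Since effusion rate ∝ 1/√M, t_X/t_CH₄ = √(M_X/M_CH₄).
174/150 = 1.160 = √(M_X/16.04)
M_X = 16.04 × 1.160² = 16.04 × 1.346 = 21.6 g/mol

21.6 g/mol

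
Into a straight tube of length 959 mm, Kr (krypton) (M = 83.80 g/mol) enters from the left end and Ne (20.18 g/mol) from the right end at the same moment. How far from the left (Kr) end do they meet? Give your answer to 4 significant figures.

315.7 mm

Distances travelled in equal time are proportional to diffusion rates, so d_Kr/d_Ne = √(M_Ne/M_Kr) = √(20.18/83.80) = 0.4907.
With d_Kr + d_Ne = 959 mm, d_Ne = 959/(1 + 0.4907) = 643.3 mm.
d_Kr = 959 − 643.3 = 315.7 mm.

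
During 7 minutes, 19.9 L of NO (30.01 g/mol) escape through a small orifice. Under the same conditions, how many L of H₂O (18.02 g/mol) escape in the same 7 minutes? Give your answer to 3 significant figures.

From Graham's law, rate_H₂O/rate_NO = √(M_NO/M_H₂O) = √(30.01/18.02) = √1.665 = 1.290.
So the volume for H₂O is 19.9 × 1.290 = 25.7 L.

25.7 L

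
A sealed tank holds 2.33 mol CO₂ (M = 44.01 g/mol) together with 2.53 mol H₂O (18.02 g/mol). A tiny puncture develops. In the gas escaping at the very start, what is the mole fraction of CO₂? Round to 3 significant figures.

Effusion rate of each component ∝ n_i/√M_i (partial pressure × 1/√M).
Mole fraction of CO₂ in the effusate = (n_CO₂/√M_CO₂) / (n_CO₂/√M_CO₂ + n_H₂O/√M_H₂O)
= (2.33/√44.01) / (2.33/√44.01 + 2.53/√18.02) = 0.3512/(0.3512 + 0.5960) = 0.371.

0.371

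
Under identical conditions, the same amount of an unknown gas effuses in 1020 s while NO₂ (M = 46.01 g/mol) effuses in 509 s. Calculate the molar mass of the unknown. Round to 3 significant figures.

Since effusion rate ∝ 1/√M, t_X/t_NO₂ = √(M_X/M_NO₂).
1020/509 = 2.004 = √(M_X/46.01)
M_X = 46.01 × 2.004² = 46.01 × 4.016 = 185 g/mol

185 g/mol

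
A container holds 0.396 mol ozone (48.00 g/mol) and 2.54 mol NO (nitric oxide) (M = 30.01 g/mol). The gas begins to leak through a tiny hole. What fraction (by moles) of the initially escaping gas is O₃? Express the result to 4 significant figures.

0.1097

Rate_i ∝ x_i/√M_i (Graham's law weighted by mole fraction), so the effusate composition follows n_i/√M_i.
Mole fraction of O₃ in the effusate = (n_O₃/√M_O₃) / (n_O₃/√M_O₃ + n_NO/√M_NO)
= (0.396/√48.00) / (0.396/√48.00 + 2.54/√30.01) = 0.05716/(0.05716 + 0.4637) = 0.1097.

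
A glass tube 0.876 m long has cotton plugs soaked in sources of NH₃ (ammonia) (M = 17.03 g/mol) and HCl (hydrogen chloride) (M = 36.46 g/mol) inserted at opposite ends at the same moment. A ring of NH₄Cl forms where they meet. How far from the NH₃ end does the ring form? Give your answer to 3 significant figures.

Distances travelled in equal time are proportional to diffusion rates, so d_NH₃/d_HCl = √(M_HCl/M_NH₃) = √(36.46/17.03) = 1.463.
With d_NH₃ + d_HCl = 0.876 m, d_HCl = 0.876/(1 + 1.463) = 0.3556 m.
d_NH₃ = 0.876 − 0.3556 = 0.520 m.

0.520 m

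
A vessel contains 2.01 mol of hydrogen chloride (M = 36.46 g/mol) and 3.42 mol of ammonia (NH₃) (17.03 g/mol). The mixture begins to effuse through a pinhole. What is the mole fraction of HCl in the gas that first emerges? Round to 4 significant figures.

0.2866

Each component's effusion rate ∝ (its partial pressure)·(1/√M) ∝ n_i/√M_i.
So x_HCl in the escaping gas = (n_HCl/√M_HCl) / Σ(n_i/√M_i)
= (2.01/√36.46) / (2.01/√36.46 + 3.42/√17.03) = 0.3329/(0.3329 + 0.8287) = 0.2866.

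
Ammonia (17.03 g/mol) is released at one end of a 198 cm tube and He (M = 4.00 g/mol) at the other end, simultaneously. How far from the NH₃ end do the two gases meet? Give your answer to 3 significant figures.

Graham's law gives d_NH₃/d_He = rate_NH₃/rate_He = √(M_He/M_NH₃) = √(4.00/17.03) = 0.4846.
With d_NH₃ + d_He = 198 cm, d_He = 198/(1 + 0.4846) = 133.4 cm.
d_NH₃ = 198 − 133.4 = 64.6 cm.

64.6 cm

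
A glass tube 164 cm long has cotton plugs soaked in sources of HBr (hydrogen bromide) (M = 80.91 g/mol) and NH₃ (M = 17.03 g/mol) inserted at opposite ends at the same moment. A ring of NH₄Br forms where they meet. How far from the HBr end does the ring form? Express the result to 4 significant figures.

51.58 cm

Graham's law gives d_HBr/d_NH₃ = rate_HBr/rate_NH₃ = √(M_NH₃/M_HBr) = √(17.03/80.91) = 0.4588.
With d_HBr + d_NH₃ = 164 cm, d_NH₃ = 164/(1 + 0.4588) = 112.4 cm.
d_HBr = 164 − 112.4 = 51.58 cm.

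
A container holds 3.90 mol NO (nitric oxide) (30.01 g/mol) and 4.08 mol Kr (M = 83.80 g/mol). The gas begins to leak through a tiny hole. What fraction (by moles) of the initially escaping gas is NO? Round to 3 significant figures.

0.615

Each component's effusion rate ∝ (its partial pressure)·(1/√M) ∝ n_i/√M_i.
Mole fraction of NO in the effusate = (n_NO/√M_NO) / (n_NO/√M_NO + n_Kr/√M_Kr)
= (3.90/√30.01) / (3.90/√30.01 + 4.08/√83.80) = 0.7119/(0.7119 + 0.4457) = 0.615.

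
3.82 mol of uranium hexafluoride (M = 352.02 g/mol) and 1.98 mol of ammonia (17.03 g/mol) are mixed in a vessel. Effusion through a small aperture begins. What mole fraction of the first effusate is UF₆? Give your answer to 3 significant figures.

The effusion rate of species i is ∝ p_i/√M_i ∝ n_i/√M_i.
So x_UF₆ in the escaping gas = (n_UF₆/√M_UF₆) / Σ(n_i/√M_i)
= (3.82/√352.02) / (3.82/√352.02 + 1.98/√17.03) = 0.2036/(0.2036 + 0.4798) = 0.298.

0.298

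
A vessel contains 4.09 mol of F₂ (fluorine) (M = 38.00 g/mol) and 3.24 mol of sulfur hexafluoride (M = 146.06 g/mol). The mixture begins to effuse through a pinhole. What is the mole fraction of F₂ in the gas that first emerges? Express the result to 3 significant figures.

0.712

The effusion rate of species i is ∝ p_i/√M_i ∝ n_i/√M_i.
So x_F₂ in the escaping gas = (n_F₂/√M_F₂) / Σ(n_i/√M_i)
= (4.09/√38.00) / (4.09/√38.00 + 3.24/√146.06) = 0.6635/(0.6635 + 0.2681) = 0.712.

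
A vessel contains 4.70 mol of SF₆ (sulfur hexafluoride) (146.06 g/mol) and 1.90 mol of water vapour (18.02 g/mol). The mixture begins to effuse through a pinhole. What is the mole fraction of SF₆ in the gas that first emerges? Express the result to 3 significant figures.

Each component's effusion rate ∝ (its partial pressure)·(1/√M) ∝ n_i/√M_i.
Mole fraction of SF₆ in the effusate = (n_SF₆/√M_SF₆) / (n_SF₆/√M_SF₆ + n_H₂O/√M_H₂O)
= (4.70/√146.06) / (4.70/√146.06 + 1.90/√18.02) = 0.3889/(0.3889 + 0.4476) = 0.465.

0.465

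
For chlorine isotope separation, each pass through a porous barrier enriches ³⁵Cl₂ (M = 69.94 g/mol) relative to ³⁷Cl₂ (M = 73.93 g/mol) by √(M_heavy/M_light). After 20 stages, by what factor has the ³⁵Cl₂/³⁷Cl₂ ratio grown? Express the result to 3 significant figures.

After 20 stages the ratio has grown by (√(73.93/69.94))^20 = (73.93/69.94)^(20/2).
= 1.05705^10 = 1.74.

1.74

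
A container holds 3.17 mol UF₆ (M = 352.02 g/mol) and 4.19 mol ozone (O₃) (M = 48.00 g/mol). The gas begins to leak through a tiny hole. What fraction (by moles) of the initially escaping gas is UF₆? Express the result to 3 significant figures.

0.218

Effusion rate of each component ∝ n_i/√M_i (partial pressure × 1/√M).
So x_UF₆ in the escaping gas = (n_UF₆/√M_UF₆) / Σ(n_i/√M_i)
= (3.17/√352.02) / (3.17/√352.02 + 4.19/√48.00) = 0.1690/(0.1690 + 0.6048) = 0.218.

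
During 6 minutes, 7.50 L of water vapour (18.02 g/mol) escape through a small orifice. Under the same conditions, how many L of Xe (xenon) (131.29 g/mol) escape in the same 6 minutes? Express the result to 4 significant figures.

2.779 L

Since effusion rate ∝ 1/√M, rate_Xe/rate_H₂O = √(M_H₂O/M_Xe) = √(18.02/131.29) = √0.1373 = 0.3705.
So the volume for Xe is 7.50 × 0.3705 = 2.779 L.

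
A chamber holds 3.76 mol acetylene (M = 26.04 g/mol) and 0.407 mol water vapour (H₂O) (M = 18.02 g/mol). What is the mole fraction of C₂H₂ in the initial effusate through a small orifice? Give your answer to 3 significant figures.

Effusion rate of each component ∝ n_i/√M_i (partial pressure × 1/√M).
x_C₂H₂(eff) = (n_C₂H₂/√M_C₂H₂) / (n_C₂H₂/√M_C₂H₂ + n_H₂O/√M_H₂O)
= (3.76/√26.04) / (3.76/√26.04 + 0.407/√18.02) = 0.7368/(0.7368 + 0.09588) = 0.885.

0.885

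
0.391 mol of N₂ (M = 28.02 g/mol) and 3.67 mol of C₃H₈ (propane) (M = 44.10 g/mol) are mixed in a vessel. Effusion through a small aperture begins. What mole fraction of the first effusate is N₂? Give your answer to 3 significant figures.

Effusion rate of each component ∝ n_i/√M_i (partial pressure × 1/√M).
So x_N₂ in the escaping gas = (n_N₂/√M_N₂) / Σ(n_i/√M_i)
= (0.391/√28.02) / (0.391/√28.02 + 3.67/√44.10) = 0.07387/(0.07387 + 0.5526) = 0.118.

0.118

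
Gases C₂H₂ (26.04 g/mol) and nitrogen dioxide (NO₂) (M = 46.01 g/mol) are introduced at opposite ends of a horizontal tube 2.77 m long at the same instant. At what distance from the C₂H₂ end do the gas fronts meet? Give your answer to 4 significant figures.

Graham's law gives d_C₂H₂/d_NO₂ = rate_C₂H₂/rate_NO₂ = √(M_NO₂/M_C₂H₂) = √(46.01/26.04) = 1.329.
With d_C₂H₂ + d_NO₂ = 2.77 m, d_NO₂ = 2.77/(1 + 1.329) = 1.189 m.
d_C₂H₂ = 2.77 − 1.189 = 1.581 m.

1.581 m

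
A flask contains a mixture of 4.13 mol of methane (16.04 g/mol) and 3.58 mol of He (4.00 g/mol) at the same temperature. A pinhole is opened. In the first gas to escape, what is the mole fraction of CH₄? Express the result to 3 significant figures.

0.366

Effusion rate of each component ∝ n_i/√M_i (partial pressure × 1/√M).
x_CH₄(eff) = (n_CH₄/√M_CH₄) / (n_CH₄/√M_CH₄ + n_He/√M_He)
= (4.13/√16.04) / (4.13/√16.04 + 3.58/√4.00) = 1.031/(1.031 + 1.790) = 0.366.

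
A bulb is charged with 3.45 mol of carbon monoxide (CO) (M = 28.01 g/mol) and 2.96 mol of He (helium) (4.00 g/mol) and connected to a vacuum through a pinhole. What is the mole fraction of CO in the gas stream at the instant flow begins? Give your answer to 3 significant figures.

Each component's effusion rate ∝ (its partial pressure)·(1/√M) ∝ n_i/√M_i.
Mole fraction of CO in the effusate = (n_CO/√M_CO) / (n_CO/√M_CO + n_He/√M_He)
= (3.45/√28.01) / (3.45/√28.01 + 2.96/√4.00) = 0.6519/(0.6519 + 1.480) = 0.306.

0.306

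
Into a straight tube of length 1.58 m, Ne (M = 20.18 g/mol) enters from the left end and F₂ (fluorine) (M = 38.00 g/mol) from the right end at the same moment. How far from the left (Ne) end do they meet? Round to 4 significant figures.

In equal time, each gas travels a distance ∝ its rate ∝ 1/√M, so d_Ne/d_F₂ = √(M_F₂/M_Ne) = √(38.00/20.18) = 1.372.
With d_Ne + d_F₂ = 1.58 m, d_F₂ = 1.58/(1 + 1.372) = 0.6660 m.
d_Ne = 1.58 − 0.6660 = 0.9140 m.

0.9140 m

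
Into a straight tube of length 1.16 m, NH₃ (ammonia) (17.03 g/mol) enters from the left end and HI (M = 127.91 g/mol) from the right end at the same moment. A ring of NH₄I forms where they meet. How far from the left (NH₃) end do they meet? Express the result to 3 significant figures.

0.850 m

Graham's law gives d_NH₃/d_HI = rate_NH₃/rate_HI = √(M_HI/M_NH₃) = √(127.91/17.03) = 2.741.
With d_NH₃ + d_HI = 1.16 m, d_HI = 1.16/(1 + 2.741) = 0.3101 m.
d_NH₃ = 1.16 − 0.3101 = 0.850 m.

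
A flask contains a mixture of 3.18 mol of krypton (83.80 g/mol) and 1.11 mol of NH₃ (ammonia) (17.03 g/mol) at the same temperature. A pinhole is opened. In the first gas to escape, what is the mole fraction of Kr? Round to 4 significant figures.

0.5636

Rate_i ∝ x_i/√M_i (Graham's law weighted by mole fraction), so the effusate composition follows n_i/√M_i.
x_Kr(eff) = (n_Kr/√M_Kr) / (n_Kr/√M_Kr + n_NH₃/√M_NH₃)
= (3.18/√83.80) / (3.18/√83.80 + 1.11/√17.03) = 0.3474/(0.3474 + 0.2690) = 0.5636.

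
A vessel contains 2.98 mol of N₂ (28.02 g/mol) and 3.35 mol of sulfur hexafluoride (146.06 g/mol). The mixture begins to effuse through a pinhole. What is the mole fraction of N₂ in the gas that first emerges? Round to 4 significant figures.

Each component's effusion rate ∝ (its partial pressure)·(1/√M) ∝ n_i/√M_i.
So x_N₂ in the escaping gas = (n_N₂/√M_N₂) / Σ(n_i/√M_i)
= (2.98/√28.02) / (2.98/√28.02 + 3.35/√146.06) = 0.5630/(0.5630 + 0.2772) = 0.6701.

0.6701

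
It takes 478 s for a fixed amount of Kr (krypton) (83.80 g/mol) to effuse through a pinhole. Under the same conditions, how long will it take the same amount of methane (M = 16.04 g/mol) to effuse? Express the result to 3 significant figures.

By Graham's law, t_CH₄/t_Kr = √(M_CH₄/M_Kr) = √(16.04/83.80) = √0.1914 = 0.4375.
So the time for CH₄ is 478 × 0.4375 = 209 s.

209 s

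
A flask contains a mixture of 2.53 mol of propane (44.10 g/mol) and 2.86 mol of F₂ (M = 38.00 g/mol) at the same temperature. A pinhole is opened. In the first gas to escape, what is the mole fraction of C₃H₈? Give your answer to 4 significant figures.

The effusion rate of species i is ∝ p_i/√M_i ∝ n_i/√M_i.
So x_C₃H₈ in the escaping gas = (n_C₃H₈/√M_C₃H₈) / Σ(n_i/√M_i)
= (2.53/√44.10) / (2.53/√44.10 + 2.86/√38.00) = 0.3810/(0.3810 + 0.4640) = 0.4509.

0.4509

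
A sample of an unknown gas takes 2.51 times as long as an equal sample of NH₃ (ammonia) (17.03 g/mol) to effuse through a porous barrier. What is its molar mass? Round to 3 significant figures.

107 g/mol

By Graham's law, t_X/t_NH₃ = √(M_X/M_NH₃).
2.51 = √(M_X/17.03)
M_X = 17.03 × 2.51² = 17.03 × 6.300 = 107 g/mol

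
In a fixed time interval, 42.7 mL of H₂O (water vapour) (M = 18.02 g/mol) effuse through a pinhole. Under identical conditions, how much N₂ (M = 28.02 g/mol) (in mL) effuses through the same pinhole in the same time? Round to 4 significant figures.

34.24 mL

Since effusion rate ∝ 1/√M, rate_N₂/rate_H₂O = √(M_H₂O/M_N₂) = √(18.02/28.02) = √0.6431 = 0.8019.
So the volume for N₂ is 42.7 × 0.8019 = 34.24 mL.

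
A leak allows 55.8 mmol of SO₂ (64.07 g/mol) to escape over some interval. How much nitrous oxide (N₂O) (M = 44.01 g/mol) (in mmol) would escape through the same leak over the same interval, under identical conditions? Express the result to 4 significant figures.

67.33 mmol

Since effusion rate ∝ 1/√M, rate_N₂O/rate_SO₂ = √(M_SO₂/M_N₂O) = √(64.07/44.01) = √1.456 = 1.207.
So the amount for N₂O is 55.8 × 1.207 = 67.33 mmol.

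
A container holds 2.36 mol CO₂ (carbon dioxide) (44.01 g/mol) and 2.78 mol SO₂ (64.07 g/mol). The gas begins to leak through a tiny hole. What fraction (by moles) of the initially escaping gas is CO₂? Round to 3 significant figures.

Each component's effusion rate ∝ (its partial pressure)·(1/√M) ∝ n_i/√M_i.
x_CO₂(eff) = (n_CO₂/√M_CO₂) / (n_CO₂/√M_CO₂ + n_SO₂/√M_SO₂)
= (2.36/√44.01) / (2.36/√44.01 + 2.78/√64.07) = 0.3557/(0.3557 + 0.3473) = 0.506.

0.506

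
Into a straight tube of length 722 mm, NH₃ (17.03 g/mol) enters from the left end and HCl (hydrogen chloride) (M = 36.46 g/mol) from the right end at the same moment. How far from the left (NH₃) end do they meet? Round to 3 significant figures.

The fronts meet when d_NH₃ + d_HCl = L with d_NH₃/d_HCl = √(M_HCl/M_NH₃) (Graham's law). Here √(M_HCl/M_NH₃) = √(36.46/17.03) = 1.463.
With d_NH₃ + d_HCl = 722 mm, d_HCl = 722/(1 + 1.463) = 293.1 mm.
d_NH₃ = 722 − 293.1 = 429 mm.

429 mm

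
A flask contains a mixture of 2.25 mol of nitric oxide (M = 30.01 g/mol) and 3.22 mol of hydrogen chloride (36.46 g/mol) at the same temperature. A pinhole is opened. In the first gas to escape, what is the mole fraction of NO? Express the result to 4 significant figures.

Rate_i ∝ x_i/√M_i (Graham's law weighted by mole fraction), so the effusate composition follows n_i/√M_i.
Mole fraction of NO in the effusate = (n_NO/√M_NO) / (n_NO/√M_NO + n_HCl/√M_HCl)
= (2.25/√30.01) / (2.25/√30.01 + 3.22/√36.46) = 0.4107/(0.4107 + 0.5333) = 0.4351.

0.4351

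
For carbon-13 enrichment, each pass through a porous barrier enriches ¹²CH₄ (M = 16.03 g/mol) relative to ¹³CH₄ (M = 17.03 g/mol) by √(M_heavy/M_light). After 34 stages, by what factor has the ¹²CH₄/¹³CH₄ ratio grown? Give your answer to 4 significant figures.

2.798

The single-stage factor is √(M_heavy/M_light), so 34 stages give [√(17.03/16.03)]^34 = (17.03/16.03)^(34/2).
= 1.06238^17 = 2.798.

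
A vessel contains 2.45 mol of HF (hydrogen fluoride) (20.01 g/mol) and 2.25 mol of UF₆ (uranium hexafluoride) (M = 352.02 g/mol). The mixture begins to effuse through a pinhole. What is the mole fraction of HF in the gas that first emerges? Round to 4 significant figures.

0.8204

Each component's effusion rate ∝ (its partial pressure)·(1/√M) ∝ n_i/√M_i.
x_HF(eff) = (n_HF/√M_HF) / (n_HF/√M_HF + n_UF₆/√M_UF₆)
= (2.45/√20.01) / (2.45/√20.01 + 2.25/√352.02) = 0.5477/(0.5477 + 0.1199) = 0.8204.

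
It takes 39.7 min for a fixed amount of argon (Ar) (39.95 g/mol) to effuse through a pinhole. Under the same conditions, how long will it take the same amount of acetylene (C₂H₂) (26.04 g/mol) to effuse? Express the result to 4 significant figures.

32.05 min

Since effusion rate ∝ 1/√M, t_C₂H₂/t_Ar = √(M_C₂H₂/M_Ar) = √(26.04/39.95) = √0.6518 = 0.8074.
So the time for C₂H₂ is 39.7 × 0.8074 = 32.05 min.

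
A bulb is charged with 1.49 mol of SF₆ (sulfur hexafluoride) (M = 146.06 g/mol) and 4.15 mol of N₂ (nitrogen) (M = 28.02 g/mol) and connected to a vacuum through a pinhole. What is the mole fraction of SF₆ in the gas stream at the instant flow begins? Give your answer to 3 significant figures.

The effusion rate of species i is ∝ p_i/√M_i ∝ n_i/√M_i.
So x_SF₆ in the escaping gas = (n_SF₆/√M_SF₆) / Σ(n_i/√M_i)
= (1.49/√146.06) / (1.49/√146.06 + 4.15/√28.02) = 0.1233/(0.1233 + 0.7840) = 0.136.

0.136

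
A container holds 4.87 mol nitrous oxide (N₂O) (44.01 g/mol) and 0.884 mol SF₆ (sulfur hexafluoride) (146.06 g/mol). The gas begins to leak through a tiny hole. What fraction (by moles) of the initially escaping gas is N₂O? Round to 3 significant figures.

0.909

Each component's effusion rate ∝ (its partial pressure)·(1/√M) ∝ n_i/√M_i.
So x_N₂O in the escaping gas = (n_N₂O/√M_N₂O) / Σ(n_i/√M_i)
= (4.87/√44.01) / (4.87/√44.01 + 0.884/√146.06) = 0.7341/(0.7341 + 0.07315) = 0.909.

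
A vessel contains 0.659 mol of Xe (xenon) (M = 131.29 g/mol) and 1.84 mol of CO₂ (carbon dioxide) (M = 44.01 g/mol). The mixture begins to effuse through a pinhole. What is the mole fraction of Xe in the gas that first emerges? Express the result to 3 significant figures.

0.172

Rate_i ∝ x_i/√M_i (Graham's law weighted by mole fraction), so the effusate composition follows n_i/√M_i.
So x_Xe in the escaping gas = (n_Xe/√M_Xe) / Σ(n_i/√M_i)
= (0.659/√131.29) / (0.659/√131.29 + 1.84/√44.01) = 0.05751/(0.05751 + 0.2774) = 0.172.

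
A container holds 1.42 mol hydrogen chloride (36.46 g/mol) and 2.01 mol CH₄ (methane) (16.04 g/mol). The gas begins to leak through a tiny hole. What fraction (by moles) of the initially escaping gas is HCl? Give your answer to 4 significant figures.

0.3191

Effusion rate of each component ∝ n_i/√M_i (partial pressure × 1/√M).
x_HCl(eff) = (n_HCl/√M_HCl) / (n_HCl/√M_HCl + n_CH₄/√M_CH₄)
= (1.42/√36.46) / (1.42/√36.46 + 2.01/√16.04) = 0.2352/(0.2352 + 0.5019) = 0.3191.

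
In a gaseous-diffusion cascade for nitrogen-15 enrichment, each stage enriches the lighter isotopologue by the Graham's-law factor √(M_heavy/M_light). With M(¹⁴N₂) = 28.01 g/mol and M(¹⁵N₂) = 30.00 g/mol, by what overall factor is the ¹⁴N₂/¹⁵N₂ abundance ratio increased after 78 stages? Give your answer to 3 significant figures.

14.5

Overall factor = α^78 with α = √(30.00/28.01), i.e. (30.00/28.01)^(78/2).
= 1.07105^39 = 14.5.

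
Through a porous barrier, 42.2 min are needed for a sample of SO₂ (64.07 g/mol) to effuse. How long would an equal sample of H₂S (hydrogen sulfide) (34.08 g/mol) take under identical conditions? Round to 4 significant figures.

30.78 min

From Graham's law, t_H₂S/t_SO₂ = √(M_H₂S/M_SO₂) = √(34.08/64.07) = √0.5319 = 0.7293.
So the time for H₂S is 42.2 × 0.7293 = 30.78 min.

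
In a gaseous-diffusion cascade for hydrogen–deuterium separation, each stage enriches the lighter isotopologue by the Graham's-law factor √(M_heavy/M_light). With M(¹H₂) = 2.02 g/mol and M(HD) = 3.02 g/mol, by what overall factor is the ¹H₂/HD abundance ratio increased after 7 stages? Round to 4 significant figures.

4.086

After 7 stages the ratio has grown by (√(3.02/2.02))^7 = (3.02/2.02)^(7/2).
= 1.49505^(7/2) = 4.086.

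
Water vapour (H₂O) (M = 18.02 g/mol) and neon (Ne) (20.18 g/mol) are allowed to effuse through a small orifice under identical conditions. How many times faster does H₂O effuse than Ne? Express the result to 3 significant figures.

Graham's law gives rate_H₂O/rate_Ne = √(M_Ne/M_H₂O) = √(20.18/18.02) = √1.120 = 1.06.

1.06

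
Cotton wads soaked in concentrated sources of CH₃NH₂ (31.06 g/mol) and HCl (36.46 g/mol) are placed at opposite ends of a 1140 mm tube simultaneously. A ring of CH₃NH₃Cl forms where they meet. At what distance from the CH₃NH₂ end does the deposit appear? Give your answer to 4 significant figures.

Distances travelled in equal time are proportional to diffusion rates, so d_CH₃NH₂/d_HCl = √(M_HCl/M_CH₃NH₂) = √(36.46/31.06) = 1.083.
With d_CH₃NH₂ + d_HCl = 1140 mm, d_HCl = 1140/(1 + 1.083) = 547.2 mm.
d_CH₃NH₂ = 1140 − 547.2 = 592.8 mm.

592.8 mm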